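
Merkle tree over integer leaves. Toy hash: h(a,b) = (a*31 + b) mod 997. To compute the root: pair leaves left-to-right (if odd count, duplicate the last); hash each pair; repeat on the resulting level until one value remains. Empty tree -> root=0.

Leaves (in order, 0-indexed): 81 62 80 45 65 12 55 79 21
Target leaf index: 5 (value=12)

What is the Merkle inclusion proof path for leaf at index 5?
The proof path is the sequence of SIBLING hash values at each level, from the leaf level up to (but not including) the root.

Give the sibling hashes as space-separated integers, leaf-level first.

Answer: 65 787 534 198

Derivation:
L0 (leaves): [81, 62, 80, 45, 65, 12, 55, 79, 21], target index=5
L1: h(81,62)=(81*31+62)%997=579 [pair 0] h(80,45)=(80*31+45)%997=531 [pair 1] h(65,12)=(65*31+12)%997=33 [pair 2] h(55,79)=(55*31+79)%997=787 [pair 3] h(21,21)=(21*31+21)%997=672 [pair 4] -> [579, 531, 33, 787, 672]
  Sibling for proof at L0: 65
L2: h(579,531)=(579*31+531)%997=534 [pair 0] h(33,787)=(33*31+787)%997=813 [pair 1] h(672,672)=(672*31+672)%997=567 [pair 2] -> [534, 813, 567]
  Sibling for proof at L1: 787
L3: h(534,813)=(534*31+813)%997=418 [pair 0] h(567,567)=(567*31+567)%997=198 [pair 1] -> [418, 198]
  Sibling for proof at L2: 534
L4: h(418,198)=(418*31+198)%997=195 [pair 0] -> [195]
  Sibling for proof at L3: 198
Root: 195
Proof path (sibling hashes from leaf to root): [65, 787, 534, 198]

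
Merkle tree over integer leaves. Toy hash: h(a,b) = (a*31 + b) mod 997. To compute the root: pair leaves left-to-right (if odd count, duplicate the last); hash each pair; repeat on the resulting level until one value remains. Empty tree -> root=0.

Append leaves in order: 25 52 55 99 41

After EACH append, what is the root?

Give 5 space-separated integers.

Answer: 25 827 478 522 340

Derivation:
After append 25 (leaves=[25]):
  L0: [25]
  root=25
After append 52 (leaves=[25, 52]):
  L0: [25, 52]
  L1: h(25,52)=(25*31+52)%997=827 -> [827]
  root=827
After append 55 (leaves=[25, 52, 55]):
  L0: [25, 52, 55]
  L1: h(25,52)=(25*31+52)%997=827 h(55,55)=(55*31+55)%997=763 -> [827, 763]
  L2: h(827,763)=(827*31+763)%997=478 -> [478]
  root=478
After append 99 (leaves=[25, 52, 55, 99]):
  L0: [25, 52, 55, 99]
  L1: h(25,52)=(25*31+52)%997=827 h(55,99)=(55*31+99)%997=807 -> [827, 807]
  L2: h(827,807)=(827*31+807)%997=522 -> [522]
  root=522
After append 41 (leaves=[25, 52, 55, 99, 41]):
  L0: [25, 52, 55, 99, 41]
  L1: h(25,52)=(25*31+52)%997=827 h(55,99)=(55*31+99)%997=807 h(41,41)=(41*31+41)%997=315 -> [827, 807, 315]
  L2: h(827,807)=(827*31+807)%997=522 h(315,315)=(315*31+315)%997=110 -> [522, 110]
  L3: h(522,110)=(522*31+110)%997=340 -> [340]
  root=340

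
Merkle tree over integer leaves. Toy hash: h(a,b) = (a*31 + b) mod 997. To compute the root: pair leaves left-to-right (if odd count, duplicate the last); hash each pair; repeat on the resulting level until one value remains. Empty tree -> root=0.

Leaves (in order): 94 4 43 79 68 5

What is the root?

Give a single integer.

L0: [94, 4, 43, 79, 68, 5]
L1: h(94,4)=(94*31+4)%997=924 h(43,79)=(43*31+79)%997=415 h(68,5)=(68*31+5)%997=119 -> [924, 415, 119]
L2: h(924,415)=(924*31+415)%997=146 h(119,119)=(119*31+119)%997=817 -> [146, 817]
L3: h(146,817)=(146*31+817)%997=358 -> [358]

Answer: 358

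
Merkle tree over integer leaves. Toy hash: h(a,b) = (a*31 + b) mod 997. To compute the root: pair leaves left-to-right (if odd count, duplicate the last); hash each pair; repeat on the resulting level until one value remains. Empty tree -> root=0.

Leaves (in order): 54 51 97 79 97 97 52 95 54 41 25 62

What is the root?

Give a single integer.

L0: [54, 51, 97, 79, 97, 97, 52, 95, 54, 41, 25, 62]
L1: h(54,51)=(54*31+51)%997=728 h(97,79)=(97*31+79)%997=95 h(97,97)=(97*31+97)%997=113 h(52,95)=(52*31+95)%997=710 h(54,41)=(54*31+41)%997=718 h(25,62)=(25*31+62)%997=837 -> [728, 95, 113, 710, 718, 837]
L2: h(728,95)=(728*31+95)%997=729 h(113,710)=(113*31+710)%997=225 h(718,837)=(718*31+837)%997=164 -> [729, 225, 164]
L3: h(729,225)=(729*31+225)%997=890 h(164,164)=(164*31+164)%997=263 -> [890, 263]
L4: h(890,263)=(890*31+263)%997=934 -> [934]

Answer: 934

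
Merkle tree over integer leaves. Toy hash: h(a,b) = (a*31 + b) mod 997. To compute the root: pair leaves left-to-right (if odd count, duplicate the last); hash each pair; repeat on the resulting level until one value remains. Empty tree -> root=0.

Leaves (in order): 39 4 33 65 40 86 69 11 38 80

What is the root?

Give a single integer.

Answer: 969

Derivation:
L0: [39, 4, 33, 65, 40, 86, 69, 11, 38, 80]
L1: h(39,4)=(39*31+4)%997=216 h(33,65)=(33*31+65)%997=91 h(40,86)=(40*31+86)%997=329 h(69,11)=(69*31+11)%997=156 h(38,80)=(38*31+80)%997=261 -> [216, 91, 329, 156, 261]
L2: h(216,91)=(216*31+91)%997=805 h(329,156)=(329*31+156)%997=385 h(261,261)=(261*31+261)%997=376 -> [805, 385, 376]
L3: h(805,385)=(805*31+385)%997=415 h(376,376)=(376*31+376)%997=68 -> [415, 68]
L4: h(415,68)=(415*31+68)%997=969 -> [969]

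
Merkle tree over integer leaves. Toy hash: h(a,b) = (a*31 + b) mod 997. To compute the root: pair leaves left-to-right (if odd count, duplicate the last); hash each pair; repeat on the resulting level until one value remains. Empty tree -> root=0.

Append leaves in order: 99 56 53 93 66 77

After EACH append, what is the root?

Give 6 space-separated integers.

After append 99 (leaves=[99]):
  L0: [99]
  root=99
After append 56 (leaves=[99, 56]):
  L0: [99, 56]
  L1: h(99,56)=(99*31+56)%997=134 -> [134]
  root=134
After append 53 (leaves=[99, 56, 53]):
  L0: [99, 56, 53]
  L1: h(99,56)=(99*31+56)%997=134 h(53,53)=(53*31+53)%997=699 -> [134, 699]
  L2: h(134,699)=(134*31+699)%997=865 -> [865]
  root=865
After append 93 (leaves=[99, 56, 53, 93]):
  L0: [99, 56, 53, 93]
  L1: h(99,56)=(99*31+56)%997=134 h(53,93)=(53*31+93)%997=739 -> [134, 739]
  L2: h(134,739)=(134*31+739)%997=905 -> [905]
  root=905
After append 66 (leaves=[99, 56, 53, 93, 66]):
  L0: [99, 56, 53, 93, 66]
  L1: h(99,56)=(99*31+56)%997=134 h(53,93)=(53*31+93)%997=739 h(66,66)=(66*31+66)%997=118 -> [134, 739, 118]
  L2: h(134,739)=(134*31+739)%997=905 h(118,118)=(118*31+118)%997=785 -> [905, 785]
  L3: h(905,785)=(905*31+785)%997=924 -> [924]
  root=924
After append 77 (leaves=[99, 56, 53, 93, 66, 77]):
  L0: [99, 56, 53, 93, 66, 77]
  L1: h(99,56)=(99*31+56)%997=134 h(53,93)=(53*31+93)%997=739 h(66,77)=(66*31+77)%997=129 -> [134, 739, 129]
  L2: h(134,739)=(134*31+739)%997=905 h(129,129)=(129*31+129)%997=140 -> [905, 140]
  L3: h(905,140)=(905*31+140)%997=279 -> [279]
  root=279

Answer: 99 134 865 905 924 279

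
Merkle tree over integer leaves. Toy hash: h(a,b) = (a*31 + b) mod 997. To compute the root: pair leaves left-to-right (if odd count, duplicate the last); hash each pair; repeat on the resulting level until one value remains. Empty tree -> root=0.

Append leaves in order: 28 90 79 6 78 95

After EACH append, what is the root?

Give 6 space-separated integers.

Answer: 28 958 322 249 852 399

Derivation:
After append 28 (leaves=[28]):
  L0: [28]
  root=28
After append 90 (leaves=[28, 90]):
  L0: [28, 90]
  L1: h(28,90)=(28*31+90)%997=958 -> [958]
  root=958
After append 79 (leaves=[28, 90, 79]):
  L0: [28, 90, 79]
  L1: h(28,90)=(28*31+90)%997=958 h(79,79)=(79*31+79)%997=534 -> [958, 534]
  L2: h(958,534)=(958*31+534)%997=322 -> [322]
  root=322
After append 6 (leaves=[28, 90, 79, 6]):
  L0: [28, 90, 79, 6]
  L1: h(28,90)=(28*31+90)%997=958 h(79,6)=(79*31+6)%997=461 -> [958, 461]
  L2: h(958,461)=(958*31+461)%997=249 -> [249]
  root=249
After append 78 (leaves=[28, 90, 79, 6, 78]):
  L0: [28, 90, 79, 6, 78]
  L1: h(28,90)=(28*31+90)%997=958 h(79,6)=(79*31+6)%997=461 h(78,78)=(78*31+78)%997=502 -> [958, 461, 502]
  L2: h(958,461)=(958*31+461)%997=249 h(502,502)=(502*31+502)%997=112 -> [249, 112]
  L3: h(249,112)=(249*31+112)%997=852 -> [852]
  root=852
After append 95 (leaves=[28, 90, 79, 6, 78, 95]):
  L0: [28, 90, 79, 6, 78, 95]
  L1: h(28,90)=(28*31+90)%997=958 h(79,6)=(79*31+6)%997=461 h(78,95)=(78*31+95)%997=519 -> [958, 461, 519]
  L2: h(958,461)=(958*31+461)%997=249 h(519,519)=(519*31+519)%997=656 -> [249, 656]
  L3: h(249,656)=(249*31+656)%997=399 -> [399]
  root=399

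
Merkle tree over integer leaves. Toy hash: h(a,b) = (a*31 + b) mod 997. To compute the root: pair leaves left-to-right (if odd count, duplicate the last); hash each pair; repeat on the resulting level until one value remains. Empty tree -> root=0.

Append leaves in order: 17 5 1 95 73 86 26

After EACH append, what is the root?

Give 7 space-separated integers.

Answer: 17 532 572 666 683 102 579

Derivation:
After append 17 (leaves=[17]):
  L0: [17]
  root=17
After append 5 (leaves=[17, 5]):
  L0: [17, 5]
  L1: h(17,5)=(17*31+5)%997=532 -> [532]
  root=532
After append 1 (leaves=[17, 5, 1]):
  L0: [17, 5, 1]
  L1: h(17,5)=(17*31+5)%997=532 h(1,1)=(1*31+1)%997=32 -> [532, 32]
  L2: h(532,32)=(532*31+32)%997=572 -> [572]
  root=572
After append 95 (leaves=[17, 5, 1, 95]):
  L0: [17, 5, 1, 95]
  L1: h(17,5)=(17*31+5)%997=532 h(1,95)=(1*31+95)%997=126 -> [532, 126]
  L2: h(532,126)=(532*31+126)%997=666 -> [666]
  root=666
After append 73 (leaves=[17, 5, 1, 95, 73]):
  L0: [17, 5, 1, 95, 73]
  L1: h(17,5)=(17*31+5)%997=532 h(1,95)=(1*31+95)%997=126 h(73,73)=(73*31+73)%997=342 -> [532, 126, 342]
  L2: h(532,126)=(532*31+126)%997=666 h(342,342)=(342*31+342)%997=974 -> [666, 974]
  L3: h(666,974)=(666*31+974)%997=683 -> [683]
  root=683
After append 86 (leaves=[17, 5, 1, 95, 73, 86]):
  L0: [17, 5, 1, 95, 73, 86]
  L1: h(17,5)=(17*31+5)%997=532 h(1,95)=(1*31+95)%997=126 h(73,86)=(73*31+86)%997=355 -> [532, 126, 355]
  L2: h(532,126)=(532*31+126)%997=666 h(355,355)=(355*31+355)%997=393 -> [666, 393]
  L3: h(666,393)=(666*31+393)%997=102 -> [102]
  root=102
After append 26 (leaves=[17, 5, 1, 95, 73, 86, 26]):
  L0: [17, 5, 1, 95, 73, 86, 26]
  L1: h(17,5)=(17*31+5)%997=532 h(1,95)=(1*31+95)%997=126 h(73,86)=(73*31+86)%997=355 h(26,26)=(26*31+26)%997=832 -> [532, 126, 355, 832]
  L2: h(532,126)=(532*31+126)%997=666 h(355,832)=(355*31+832)%997=870 -> [666, 870]
  L3: h(666,870)=(666*31+870)%997=579 -> [579]
  root=579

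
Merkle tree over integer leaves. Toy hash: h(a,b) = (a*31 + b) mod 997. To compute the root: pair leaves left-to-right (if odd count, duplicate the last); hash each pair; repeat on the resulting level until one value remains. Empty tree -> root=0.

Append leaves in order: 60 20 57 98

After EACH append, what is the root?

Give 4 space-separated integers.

Answer: 60 883 284 325

Derivation:
After append 60 (leaves=[60]):
  L0: [60]
  root=60
After append 20 (leaves=[60, 20]):
  L0: [60, 20]
  L1: h(60,20)=(60*31+20)%997=883 -> [883]
  root=883
After append 57 (leaves=[60, 20, 57]):
  L0: [60, 20, 57]
  L1: h(60,20)=(60*31+20)%997=883 h(57,57)=(57*31+57)%997=827 -> [883, 827]
  L2: h(883,827)=(883*31+827)%997=284 -> [284]
  root=284
After append 98 (leaves=[60, 20, 57, 98]):
  L0: [60, 20, 57, 98]
  L1: h(60,20)=(60*31+20)%997=883 h(57,98)=(57*31+98)%997=868 -> [883, 868]
  L2: h(883,868)=(883*31+868)%997=325 -> [325]
  root=325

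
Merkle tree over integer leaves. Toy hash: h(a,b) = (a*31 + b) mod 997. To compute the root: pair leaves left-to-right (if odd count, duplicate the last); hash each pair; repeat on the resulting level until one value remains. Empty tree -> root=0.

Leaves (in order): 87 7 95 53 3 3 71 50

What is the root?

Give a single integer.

L0: [87, 7, 95, 53, 3, 3, 71, 50]
L1: h(87,7)=(87*31+7)%997=710 h(95,53)=(95*31+53)%997=7 h(3,3)=(3*31+3)%997=96 h(71,50)=(71*31+50)%997=257 -> [710, 7, 96, 257]
L2: h(710,7)=(710*31+7)%997=83 h(96,257)=(96*31+257)%997=242 -> [83, 242]
L3: h(83,242)=(83*31+242)%997=821 -> [821]

Answer: 821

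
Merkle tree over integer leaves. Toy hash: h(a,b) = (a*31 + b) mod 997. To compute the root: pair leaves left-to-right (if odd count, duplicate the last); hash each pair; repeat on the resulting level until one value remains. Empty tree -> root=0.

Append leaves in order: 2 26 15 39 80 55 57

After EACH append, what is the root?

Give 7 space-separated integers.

After append 2 (leaves=[2]):
  L0: [2]
  root=2
After append 26 (leaves=[2, 26]):
  L0: [2, 26]
  L1: h(2,26)=(2*31+26)%997=88 -> [88]
  root=88
After append 15 (leaves=[2, 26, 15]):
  L0: [2, 26, 15]
  L1: h(2,26)=(2*31+26)%997=88 h(15,15)=(15*31+15)%997=480 -> [88, 480]
  L2: h(88,480)=(88*31+480)%997=217 -> [217]
  root=217
After append 39 (leaves=[2, 26, 15, 39]):
  L0: [2, 26, 15, 39]
  L1: h(2,26)=(2*31+26)%997=88 h(15,39)=(15*31+39)%997=504 -> [88, 504]
  L2: h(88,504)=(88*31+504)%997=241 -> [241]
  root=241
After append 80 (leaves=[2, 26, 15, 39, 80]):
  L0: [2, 26, 15, 39, 80]
  L1: h(2,26)=(2*31+26)%997=88 h(15,39)=(15*31+39)%997=504 h(80,80)=(80*31+80)%997=566 -> [88, 504, 566]
  L2: h(88,504)=(88*31+504)%997=241 h(566,566)=(566*31+566)%997=166 -> [241, 166]
  L3: h(241,166)=(241*31+166)%997=658 -> [658]
  root=658
After append 55 (leaves=[2, 26, 15, 39, 80, 55]):
  L0: [2, 26, 15, 39, 80, 55]
  L1: h(2,26)=(2*31+26)%997=88 h(15,39)=(15*31+39)%997=504 h(80,55)=(80*31+55)%997=541 -> [88, 504, 541]
  L2: h(88,504)=(88*31+504)%997=241 h(541,541)=(541*31+541)%997=363 -> [241, 363]
  L3: h(241,363)=(241*31+363)%997=855 -> [855]
  root=855
After append 57 (leaves=[2, 26, 15, 39, 80, 55, 57]):
  L0: [2, 26, 15, 39, 80, 55, 57]
  L1: h(2,26)=(2*31+26)%997=88 h(15,39)=(15*31+39)%997=504 h(80,55)=(80*31+55)%997=541 h(57,57)=(57*31+57)%997=827 -> [88, 504, 541, 827]
  L2: h(88,504)=(88*31+504)%997=241 h(541,827)=(541*31+827)%997=649 -> [241, 649]
  L3: h(241,649)=(241*31+649)%997=144 -> [144]
  root=144

Answer: 2 88 217 241 658 855 144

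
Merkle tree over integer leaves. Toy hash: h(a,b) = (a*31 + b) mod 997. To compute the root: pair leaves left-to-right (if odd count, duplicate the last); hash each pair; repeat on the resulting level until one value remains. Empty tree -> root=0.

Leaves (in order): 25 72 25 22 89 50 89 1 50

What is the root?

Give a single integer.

Answer: 842

Derivation:
L0: [25, 72, 25, 22, 89, 50, 89, 1, 50]
L1: h(25,72)=(25*31+72)%997=847 h(25,22)=(25*31+22)%997=797 h(89,50)=(89*31+50)%997=815 h(89,1)=(89*31+1)%997=766 h(50,50)=(50*31+50)%997=603 -> [847, 797, 815, 766, 603]
L2: h(847,797)=(847*31+797)%997=135 h(815,766)=(815*31+766)%997=109 h(603,603)=(603*31+603)%997=353 -> [135, 109, 353]
L3: h(135,109)=(135*31+109)%997=306 h(353,353)=(353*31+353)%997=329 -> [306, 329]
L4: h(306,329)=(306*31+329)%997=842 -> [842]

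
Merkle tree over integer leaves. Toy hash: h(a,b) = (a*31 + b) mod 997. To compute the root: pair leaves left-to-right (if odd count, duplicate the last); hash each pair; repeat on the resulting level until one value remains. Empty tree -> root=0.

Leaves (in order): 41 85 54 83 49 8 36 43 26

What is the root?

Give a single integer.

L0: [41, 85, 54, 83, 49, 8, 36, 43, 26]
L1: h(41,85)=(41*31+85)%997=359 h(54,83)=(54*31+83)%997=760 h(49,8)=(49*31+8)%997=530 h(36,43)=(36*31+43)%997=162 h(26,26)=(26*31+26)%997=832 -> [359, 760, 530, 162, 832]
L2: h(359,760)=(359*31+760)%997=922 h(530,162)=(530*31+162)%997=640 h(832,832)=(832*31+832)%997=702 -> [922, 640, 702]
L3: h(922,640)=(922*31+640)%997=309 h(702,702)=(702*31+702)%997=530 -> [309, 530]
L4: h(309,530)=(309*31+530)%997=139 -> [139]

Answer: 139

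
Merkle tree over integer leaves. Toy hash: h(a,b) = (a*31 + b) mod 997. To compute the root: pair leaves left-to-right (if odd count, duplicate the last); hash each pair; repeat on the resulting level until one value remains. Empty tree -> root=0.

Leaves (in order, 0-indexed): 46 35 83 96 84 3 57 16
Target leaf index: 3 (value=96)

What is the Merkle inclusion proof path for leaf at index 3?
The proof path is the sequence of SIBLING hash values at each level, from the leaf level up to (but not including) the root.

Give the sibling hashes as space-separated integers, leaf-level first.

L0 (leaves): [46, 35, 83, 96, 84, 3, 57, 16], target index=3
L1: h(46,35)=(46*31+35)%997=464 [pair 0] h(83,96)=(83*31+96)%997=675 [pair 1] h(84,3)=(84*31+3)%997=613 [pair 2] h(57,16)=(57*31+16)%997=786 [pair 3] -> [464, 675, 613, 786]
  Sibling for proof at L0: 83
L2: h(464,675)=(464*31+675)%997=104 [pair 0] h(613,786)=(613*31+786)%997=846 [pair 1] -> [104, 846]
  Sibling for proof at L1: 464
L3: h(104,846)=(104*31+846)%997=82 [pair 0] -> [82]
  Sibling for proof at L2: 846
Root: 82
Proof path (sibling hashes from leaf to root): [83, 464, 846]

Answer: 83 464 846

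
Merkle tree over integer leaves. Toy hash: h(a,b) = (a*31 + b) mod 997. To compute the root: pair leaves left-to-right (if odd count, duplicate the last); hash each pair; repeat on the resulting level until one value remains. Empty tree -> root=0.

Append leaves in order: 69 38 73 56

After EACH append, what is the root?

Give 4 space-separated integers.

After append 69 (leaves=[69]):
  L0: [69]
  root=69
After append 38 (leaves=[69, 38]):
  L0: [69, 38]
  L1: h(69,38)=(69*31+38)%997=183 -> [183]
  root=183
After append 73 (leaves=[69, 38, 73]):
  L0: [69, 38, 73]
  L1: h(69,38)=(69*31+38)%997=183 h(73,73)=(73*31+73)%997=342 -> [183, 342]
  L2: h(183,342)=(183*31+342)%997=33 -> [33]
  root=33
After append 56 (leaves=[69, 38, 73, 56]):
  L0: [69, 38, 73, 56]
  L1: h(69,38)=(69*31+38)%997=183 h(73,56)=(73*31+56)%997=325 -> [183, 325]
  L2: h(183,325)=(183*31+325)%997=16 -> [16]
  root=16

Answer: 69 183 33 16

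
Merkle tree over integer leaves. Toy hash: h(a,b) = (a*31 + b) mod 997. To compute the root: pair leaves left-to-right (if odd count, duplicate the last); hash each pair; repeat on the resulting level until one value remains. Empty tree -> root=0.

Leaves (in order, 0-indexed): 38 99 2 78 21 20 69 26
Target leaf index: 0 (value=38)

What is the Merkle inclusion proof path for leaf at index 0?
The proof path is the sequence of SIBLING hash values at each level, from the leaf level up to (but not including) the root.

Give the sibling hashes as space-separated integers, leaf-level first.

Answer: 99 140 35

Derivation:
L0 (leaves): [38, 99, 2, 78, 21, 20, 69, 26], target index=0
L1: h(38,99)=(38*31+99)%997=280 [pair 0] h(2,78)=(2*31+78)%997=140 [pair 1] h(21,20)=(21*31+20)%997=671 [pair 2] h(69,26)=(69*31+26)%997=171 [pair 3] -> [280, 140, 671, 171]
  Sibling for proof at L0: 99
L2: h(280,140)=(280*31+140)%997=844 [pair 0] h(671,171)=(671*31+171)%997=35 [pair 1] -> [844, 35]
  Sibling for proof at L1: 140
L3: h(844,35)=(844*31+35)%997=277 [pair 0] -> [277]
  Sibling for proof at L2: 35
Root: 277
Proof path (sibling hashes from leaf to root): [99, 140, 35]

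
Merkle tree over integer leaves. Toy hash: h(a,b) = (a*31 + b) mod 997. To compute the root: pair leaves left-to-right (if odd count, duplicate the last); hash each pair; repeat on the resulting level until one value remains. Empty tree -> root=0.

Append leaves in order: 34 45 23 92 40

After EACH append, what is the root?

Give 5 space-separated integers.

After append 34 (leaves=[34]):
  L0: [34]
  root=34
After append 45 (leaves=[34, 45]):
  L0: [34, 45]
  L1: h(34,45)=(34*31+45)%997=102 -> [102]
  root=102
After append 23 (leaves=[34, 45, 23]):
  L0: [34, 45, 23]
  L1: h(34,45)=(34*31+45)%997=102 h(23,23)=(23*31+23)%997=736 -> [102, 736]
  L2: h(102,736)=(102*31+736)%997=907 -> [907]
  root=907
After append 92 (leaves=[34, 45, 23, 92]):
  L0: [34, 45, 23, 92]
  L1: h(34,45)=(34*31+45)%997=102 h(23,92)=(23*31+92)%997=805 -> [102, 805]
  L2: h(102,805)=(102*31+805)%997=976 -> [976]
  root=976
After append 40 (leaves=[34, 45, 23, 92, 40]):
  L0: [34, 45, 23, 92, 40]
  L1: h(34,45)=(34*31+45)%997=102 h(23,92)=(23*31+92)%997=805 h(40,40)=(40*31+40)%997=283 -> [102, 805, 283]
  L2: h(102,805)=(102*31+805)%997=976 h(283,283)=(283*31+283)%997=83 -> [976, 83]
  L3: h(976,83)=(976*31+83)%997=429 -> [429]
  root=429

Answer: 34 102 907 976 429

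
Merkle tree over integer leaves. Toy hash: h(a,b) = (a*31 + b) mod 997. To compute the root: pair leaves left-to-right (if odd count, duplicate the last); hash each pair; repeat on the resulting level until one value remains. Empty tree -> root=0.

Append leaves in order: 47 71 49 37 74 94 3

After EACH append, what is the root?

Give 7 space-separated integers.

Answer: 47 531 83 71 211 851 553

Derivation:
After append 47 (leaves=[47]):
  L0: [47]
  root=47
After append 71 (leaves=[47, 71]):
  L0: [47, 71]
  L1: h(47,71)=(47*31+71)%997=531 -> [531]
  root=531
After append 49 (leaves=[47, 71, 49]):
  L0: [47, 71, 49]
  L1: h(47,71)=(47*31+71)%997=531 h(49,49)=(49*31+49)%997=571 -> [531, 571]
  L2: h(531,571)=(531*31+571)%997=83 -> [83]
  root=83
After append 37 (leaves=[47, 71, 49, 37]):
  L0: [47, 71, 49, 37]
  L1: h(47,71)=(47*31+71)%997=531 h(49,37)=(49*31+37)%997=559 -> [531, 559]
  L2: h(531,559)=(531*31+559)%997=71 -> [71]
  root=71
After append 74 (leaves=[47, 71, 49, 37, 74]):
  L0: [47, 71, 49, 37, 74]
  L1: h(47,71)=(47*31+71)%997=531 h(49,37)=(49*31+37)%997=559 h(74,74)=(74*31+74)%997=374 -> [531, 559, 374]
  L2: h(531,559)=(531*31+559)%997=71 h(374,374)=(374*31+374)%997=4 -> [71, 4]
  L3: h(71,4)=(71*31+4)%997=211 -> [211]
  root=211
After append 94 (leaves=[47, 71, 49, 37, 74, 94]):
  L0: [47, 71, 49, 37, 74, 94]
  L1: h(47,71)=(47*31+71)%997=531 h(49,37)=(49*31+37)%997=559 h(74,94)=(74*31+94)%997=394 -> [531, 559, 394]
  L2: h(531,559)=(531*31+559)%997=71 h(394,394)=(394*31+394)%997=644 -> [71, 644]
  L3: h(71,644)=(71*31+644)%997=851 -> [851]
  root=851
After append 3 (leaves=[47, 71, 49, 37, 74, 94, 3]):
  L0: [47, 71, 49, 37, 74, 94, 3]
  L1: h(47,71)=(47*31+71)%997=531 h(49,37)=(49*31+37)%997=559 h(74,94)=(74*31+94)%997=394 h(3,3)=(3*31+3)%997=96 -> [531, 559, 394, 96]
  L2: h(531,559)=(531*31+559)%997=71 h(394,96)=(394*31+96)%997=346 -> [71, 346]
  L3: h(71,346)=(71*31+346)%997=553 -> [553]
  root=553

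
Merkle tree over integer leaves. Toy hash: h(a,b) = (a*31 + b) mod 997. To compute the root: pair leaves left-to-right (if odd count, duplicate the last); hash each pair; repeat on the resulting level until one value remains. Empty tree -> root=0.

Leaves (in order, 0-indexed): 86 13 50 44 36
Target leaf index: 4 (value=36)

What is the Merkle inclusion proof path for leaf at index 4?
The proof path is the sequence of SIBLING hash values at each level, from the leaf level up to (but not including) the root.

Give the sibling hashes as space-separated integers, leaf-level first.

Answer: 36 155 895

Derivation:
L0 (leaves): [86, 13, 50, 44, 36], target index=4
L1: h(86,13)=(86*31+13)%997=685 [pair 0] h(50,44)=(50*31+44)%997=597 [pair 1] h(36,36)=(36*31+36)%997=155 [pair 2] -> [685, 597, 155]
  Sibling for proof at L0: 36
L2: h(685,597)=(685*31+597)%997=895 [pair 0] h(155,155)=(155*31+155)%997=972 [pair 1] -> [895, 972]
  Sibling for proof at L1: 155
L3: h(895,972)=(895*31+972)%997=801 [pair 0] -> [801]
  Sibling for proof at L2: 895
Root: 801
Proof path (sibling hashes from leaf to root): [36, 155, 895]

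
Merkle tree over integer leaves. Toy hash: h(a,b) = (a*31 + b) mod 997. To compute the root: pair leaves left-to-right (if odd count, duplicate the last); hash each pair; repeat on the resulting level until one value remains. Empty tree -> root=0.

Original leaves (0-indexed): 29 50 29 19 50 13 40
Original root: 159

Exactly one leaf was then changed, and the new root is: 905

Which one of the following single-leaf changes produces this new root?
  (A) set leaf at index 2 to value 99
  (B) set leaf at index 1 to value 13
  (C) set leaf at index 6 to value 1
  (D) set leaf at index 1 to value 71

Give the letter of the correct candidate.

Original leaves: [29, 50, 29, 19, 50, 13, 40]
Target new root: 905
Try each candidate change and compute the resulting root:
Candidate A: set leaf[2] = 99 -> leaves = [29, 50, 99, 19, 50, 13, 40]
  L0: [29, 50, 99, 19, 50, 13, 40]
  L1: h(29,50)=(29*31+50)%997=949 h(99,19)=(99*31+19)%997=97 h(50,13)=(50*31+13)%997=566 h(40,40)=(40*31+40)%997=283 -> [949, 97, 566, 283]
  L2: h(949,97)=(949*31+97)%997=603 h(566,283)=(566*31+283)%997=880 -> [603, 880]
  L3: h(603,880)=(603*31+880)%997=630 -> [630]
  root = 630 != target 905
Candidate B: set leaf[1] = 13 -> leaves = [29, 13, 29, 19, 50, 13, 40]
  L0: [29, 13, 29, 19, 50, 13, 40]
  L1: h(29,13)=(29*31+13)%997=912 h(29,19)=(29*31+19)%997=918 h(50,13)=(50*31+13)%997=566 h(40,40)=(40*31+40)%997=283 -> [912, 918, 566, 283]
  L2: h(912,918)=(912*31+918)%997=277 h(566,283)=(566*31+283)%997=880 -> [277, 880]
  L3: h(277,880)=(277*31+880)%997=494 -> [494]
  root = 494 != target 905
Candidate C: set leaf[6] = 1 -> leaves = [29, 50, 29, 19, 50, 13, 1]
  L0: [29, 50, 29, 19, 50, 13, 1]
  L1: h(29,50)=(29*31+50)%997=949 h(29,19)=(29*31+19)%997=918 h(50,13)=(50*31+13)%997=566 h(1,1)=(1*31+1)%997=32 -> [949, 918, 566, 32]
  L2: h(949,918)=(949*31+918)%997=427 h(566,32)=(566*31+32)%997=629 -> [427, 629]
  L3: h(427,629)=(427*31+629)%997=905 -> [905]
  root = 905 == target 905  ** MATCH **
Candidate D: set leaf[1] = 71 -> leaves = [29, 71, 29, 19, 50, 13, 40]
  L0: [29, 71, 29, 19, 50, 13, 40]
  L1: h(29,71)=(29*31+71)%997=970 h(29,19)=(29*31+19)%997=918 h(50,13)=(50*31+13)%997=566 h(40,40)=(40*31+40)%997=283 -> [970, 918, 566, 283]
  L2: h(970,918)=(970*31+918)%997=81 h(566,283)=(566*31+283)%997=880 -> [81, 880]
  L3: h(81,880)=(81*31+880)%997=400 -> [400]
  root = 400 != target 905
Candidate C produces the target root.

Answer: C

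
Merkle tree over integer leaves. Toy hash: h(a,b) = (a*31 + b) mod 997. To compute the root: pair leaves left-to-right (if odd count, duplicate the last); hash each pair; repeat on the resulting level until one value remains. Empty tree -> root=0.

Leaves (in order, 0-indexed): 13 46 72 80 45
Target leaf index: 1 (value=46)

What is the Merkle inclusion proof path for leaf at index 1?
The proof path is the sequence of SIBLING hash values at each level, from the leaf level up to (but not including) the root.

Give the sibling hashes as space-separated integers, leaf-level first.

Answer: 13 318 218

Derivation:
L0 (leaves): [13, 46, 72, 80, 45], target index=1
L1: h(13,46)=(13*31+46)%997=449 [pair 0] h(72,80)=(72*31+80)%997=318 [pair 1] h(45,45)=(45*31+45)%997=443 [pair 2] -> [449, 318, 443]
  Sibling for proof at L0: 13
L2: h(449,318)=(449*31+318)%997=279 [pair 0] h(443,443)=(443*31+443)%997=218 [pair 1] -> [279, 218]
  Sibling for proof at L1: 318
L3: h(279,218)=(279*31+218)%997=891 [pair 0] -> [891]
  Sibling for proof at L2: 218
Root: 891
Proof path (sibling hashes from leaf to root): [13, 318, 218]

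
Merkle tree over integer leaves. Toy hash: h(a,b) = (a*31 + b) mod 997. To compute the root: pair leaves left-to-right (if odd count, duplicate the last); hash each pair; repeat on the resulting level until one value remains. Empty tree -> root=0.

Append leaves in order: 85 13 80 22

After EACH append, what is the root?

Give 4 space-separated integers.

After append 85 (leaves=[85]):
  L0: [85]
  root=85
After append 13 (leaves=[85, 13]):
  L0: [85, 13]
  L1: h(85,13)=(85*31+13)%997=654 -> [654]
  root=654
After append 80 (leaves=[85, 13, 80]):
  L0: [85, 13, 80]
  L1: h(85,13)=(85*31+13)%997=654 h(80,80)=(80*31+80)%997=566 -> [654, 566]
  L2: h(654,566)=(654*31+566)%997=900 -> [900]
  root=900
After append 22 (leaves=[85, 13, 80, 22]):
  L0: [85, 13, 80, 22]
  L1: h(85,13)=(85*31+13)%997=654 h(80,22)=(80*31+22)%997=508 -> [654, 508]
  L2: h(654,508)=(654*31+508)%997=842 -> [842]
  root=842

Answer: 85 654 900 842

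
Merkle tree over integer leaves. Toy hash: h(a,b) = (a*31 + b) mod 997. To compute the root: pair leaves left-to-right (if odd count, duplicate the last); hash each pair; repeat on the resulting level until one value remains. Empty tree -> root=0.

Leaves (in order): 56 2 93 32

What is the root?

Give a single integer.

L0: [56, 2, 93, 32]
L1: h(56,2)=(56*31+2)%997=741 h(93,32)=(93*31+32)%997=921 -> [741, 921]
L2: h(741,921)=(741*31+921)%997=961 -> [961]

Answer: 961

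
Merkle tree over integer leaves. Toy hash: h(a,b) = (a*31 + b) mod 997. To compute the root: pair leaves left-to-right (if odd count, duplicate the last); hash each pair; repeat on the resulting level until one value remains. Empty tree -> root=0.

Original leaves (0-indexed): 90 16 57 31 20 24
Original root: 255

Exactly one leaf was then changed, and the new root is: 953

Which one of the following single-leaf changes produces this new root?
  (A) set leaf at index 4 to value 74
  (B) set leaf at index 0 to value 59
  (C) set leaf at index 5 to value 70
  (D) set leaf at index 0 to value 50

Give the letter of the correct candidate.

Original leaves: [90, 16, 57, 31, 20, 24]
Target new root: 953
Try each candidate change and compute the resulting root:
Candidate A: set leaf[4] = 74 -> leaves = [90, 16, 57, 31, 74, 24]
  L0: [90, 16, 57, 31, 74, 24]
  L1: h(90,16)=(90*31+16)%997=812 h(57,31)=(57*31+31)%997=801 h(74,24)=(74*31+24)%997=324 -> [812, 801, 324]
  L2: h(812,801)=(812*31+801)%997=51 h(324,324)=(324*31+324)%997=398 -> [51, 398]
  L3: h(51,398)=(51*31+398)%997=982 -> [982]
  root = 982 != target 953
Candidate B: set leaf[0] = 59 -> leaves = [59, 16, 57, 31, 20, 24]
  L0: [59, 16, 57, 31, 20, 24]
  L1: h(59,16)=(59*31+16)%997=848 h(57,31)=(57*31+31)%997=801 h(20,24)=(20*31+24)%997=644 -> [848, 801, 644]
  L2: h(848,801)=(848*31+801)%997=170 h(644,644)=(644*31+644)%997=668 -> [170, 668]
  L3: h(170,668)=(170*31+668)%997=953 -> [953]
  root = 953 == target 953  ** MATCH **
Candidate C: set leaf[5] = 70 -> leaves = [90, 16, 57, 31, 20, 70]
  L0: [90, 16, 57, 31, 20, 70]
  L1: h(90,16)=(90*31+16)%997=812 h(57,31)=(57*31+31)%997=801 h(20,70)=(20*31+70)%997=690 -> [812, 801, 690]
  L2: h(812,801)=(812*31+801)%997=51 h(690,690)=(690*31+690)%997=146 -> [51, 146]
  L3: h(51,146)=(51*31+146)%997=730 -> [730]
  root = 730 != target 953
Candidate D: set leaf[0] = 50 -> leaves = [50, 16, 57, 31, 20, 24]
  L0: [50, 16, 57, 31, 20, 24]
  L1: h(50,16)=(50*31+16)%997=569 h(57,31)=(57*31+31)%997=801 h(20,24)=(20*31+24)%997=644 -> [569, 801, 644]
  L2: h(569,801)=(569*31+801)%997=494 h(644,644)=(644*31+644)%997=668 -> [494, 668]
  L3: h(494,668)=(494*31+668)%997=30 -> [30]
  root = 30 != target 953
Candidate B produces the target root.

Answer: B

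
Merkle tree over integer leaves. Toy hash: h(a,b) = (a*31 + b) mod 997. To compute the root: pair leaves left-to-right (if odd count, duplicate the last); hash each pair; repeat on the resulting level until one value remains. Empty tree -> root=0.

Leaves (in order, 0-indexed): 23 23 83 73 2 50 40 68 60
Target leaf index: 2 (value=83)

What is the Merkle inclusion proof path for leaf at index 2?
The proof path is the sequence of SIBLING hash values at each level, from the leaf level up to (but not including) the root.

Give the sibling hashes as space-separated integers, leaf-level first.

L0 (leaves): [23, 23, 83, 73, 2, 50, 40, 68, 60], target index=2
L1: h(23,23)=(23*31+23)%997=736 [pair 0] h(83,73)=(83*31+73)%997=652 [pair 1] h(2,50)=(2*31+50)%997=112 [pair 2] h(40,68)=(40*31+68)%997=311 [pair 3] h(60,60)=(60*31+60)%997=923 [pair 4] -> [736, 652, 112, 311, 923]
  Sibling for proof at L0: 73
L2: h(736,652)=(736*31+652)%997=537 [pair 0] h(112,311)=(112*31+311)%997=792 [pair 1] h(923,923)=(923*31+923)%997=623 [pair 2] -> [537, 792, 623]
  Sibling for proof at L1: 736
L3: h(537,792)=(537*31+792)%997=490 [pair 0] h(623,623)=(623*31+623)%997=993 [pair 1] -> [490, 993]
  Sibling for proof at L2: 792
L4: h(490,993)=(490*31+993)%997=231 [pair 0] -> [231]
  Sibling for proof at L3: 993
Root: 231
Proof path (sibling hashes from leaf to root): [73, 736, 792, 993]

Answer: 73 736 792 993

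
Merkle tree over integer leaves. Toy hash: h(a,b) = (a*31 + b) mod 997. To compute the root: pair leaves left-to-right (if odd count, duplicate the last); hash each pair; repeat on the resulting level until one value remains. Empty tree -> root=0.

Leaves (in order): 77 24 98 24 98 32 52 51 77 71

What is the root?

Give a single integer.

Answer: 85

Derivation:
L0: [77, 24, 98, 24, 98, 32, 52, 51, 77, 71]
L1: h(77,24)=(77*31+24)%997=417 h(98,24)=(98*31+24)%997=71 h(98,32)=(98*31+32)%997=79 h(52,51)=(52*31+51)%997=666 h(77,71)=(77*31+71)%997=464 -> [417, 71, 79, 666, 464]
L2: h(417,71)=(417*31+71)%997=37 h(79,666)=(79*31+666)%997=124 h(464,464)=(464*31+464)%997=890 -> [37, 124, 890]
L3: h(37,124)=(37*31+124)%997=274 h(890,890)=(890*31+890)%997=564 -> [274, 564]
L4: h(274,564)=(274*31+564)%997=85 -> [85]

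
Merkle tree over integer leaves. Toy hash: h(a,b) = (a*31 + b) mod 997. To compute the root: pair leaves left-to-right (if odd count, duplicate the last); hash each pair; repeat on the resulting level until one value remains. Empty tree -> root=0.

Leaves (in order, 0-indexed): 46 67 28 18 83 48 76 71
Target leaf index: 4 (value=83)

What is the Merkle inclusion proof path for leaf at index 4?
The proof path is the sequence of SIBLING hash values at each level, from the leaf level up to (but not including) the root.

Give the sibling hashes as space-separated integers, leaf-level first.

Answer: 48 433 310

Derivation:
L0 (leaves): [46, 67, 28, 18, 83, 48, 76, 71], target index=4
L1: h(46,67)=(46*31+67)%997=496 [pair 0] h(28,18)=(28*31+18)%997=886 [pair 1] h(83,48)=(83*31+48)%997=627 [pair 2] h(76,71)=(76*31+71)%997=433 [pair 3] -> [496, 886, 627, 433]
  Sibling for proof at L0: 48
L2: h(496,886)=(496*31+886)%997=310 [pair 0] h(627,433)=(627*31+433)%997=927 [pair 1] -> [310, 927]
  Sibling for proof at L1: 433
L3: h(310,927)=(310*31+927)%997=567 [pair 0] -> [567]
  Sibling for proof at L2: 310
Root: 567
Proof path (sibling hashes from leaf to root): [48, 433, 310]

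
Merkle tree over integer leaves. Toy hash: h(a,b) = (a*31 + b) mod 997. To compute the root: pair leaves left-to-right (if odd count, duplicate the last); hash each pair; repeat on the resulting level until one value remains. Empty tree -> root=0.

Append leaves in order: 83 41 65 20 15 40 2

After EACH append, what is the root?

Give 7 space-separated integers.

After append 83 (leaves=[83]):
  L0: [83]
  root=83
After append 41 (leaves=[83, 41]):
  L0: [83, 41]
  L1: h(83,41)=(83*31+41)%997=620 -> [620]
  root=620
After append 65 (leaves=[83, 41, 65]):
  L0: [83, 41, 65]
  L1: h(83,41)=(83*31+41)%997=620 h(65,65)=(65*31+65)%997=86 -> [620, 86]
  L2: h(620,86)=(620*31+86)%997=363 -> [363]
  root=363
After append 20 (leaves=[83, 41, 65, 20]):
  L0: [83, 41, 65, 20]
  L1: h(83,41)=(83*31+41)%997=620 h(65,20)=(65*31+20)%997=41 -> [620, 41]
  L2: h(620,41)=(620*31+41)%997=318 -> [318]
  root=318
After append 15 (leaves=[83, 41, 65, 20, 15]):
  L0: [83, 41, 65, 20, 15]
  L1: h(83,41)=(83*31+41)%997=620 h(65,20)=(65*31+20)%997=41 h(15,15)=(15*31+15)%997=480 -> [620, 41, 480]
  L2: h(620,41)=(620*31+41)%997=318 h(480,480)=(480*31+480)%997=405 -> [318, 405]
  L3: h(318,405)=(318*31+405)%997=293 -> [293]
  root=293
After append 40 (leaves=[83, 41, 65, 20, 15, 40]):
  L0: [83, 41, 65, 20, 15, 40]
  L1: h(83,41)=(83*31+41)%997=620 h(65,20)=(65*31+20)%997=41 h(15,40)=(15*31+40)%997=505 -> [620, 41, 505]
  L2: h(620,41)=(620*31+41)%997=318 h(505,505)=(505*31+505)%997=208 -> [318, 208]
  L3: h(318,208)=(318*31+208)%997=96 -> [96]
  root=96
After append 2 (leaves=[83, 41, 65, 20, 15, 40, 2]):
  L0: [83, 41, 65, 20, 15, 40, 2]
  L1: h(83,41)=(83*31+41)%997=620 h(65,20)=(65*31+20)%997=41 h(15,40)=(15*31+40)%997=505 h(2,2)=(2*31+2)%997=64 -> [620, 41, 505, 64]
  L2: h(620,41)=(620*31+41)%997=318 h(505,64)=(505*31+64)%997=764 -> [318, 764]
  L3: h(318,764)=(318*31+764)%997=652 -> [652]
  root=652

Answer: 83 620 363 318 293 96 652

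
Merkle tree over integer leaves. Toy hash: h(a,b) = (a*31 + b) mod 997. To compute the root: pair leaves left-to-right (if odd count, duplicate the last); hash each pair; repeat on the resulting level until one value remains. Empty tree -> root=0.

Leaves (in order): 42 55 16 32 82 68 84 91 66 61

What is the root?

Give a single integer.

L0: [42, 55, 16, 32, 82, 68, 84, 91, 66, 61]
L1: h(42,55)=(42*31+55)%997=360 h(16,32)=(16*31+32)%997=528 h(82,68)=(82*31+68)%997=616 h(84,91)=(84*31+91)%997=701 h(66,61)=(66*31+61)%997=113 -> [360, 528, 616, 701, 113]
L2: h(360,528)=(360*31+528)%997=721 h(616,701)=(616*31+701)%997=854 h(113,113)=(113*31+113)%997=625 -> [721, 854, 625]
L3: h(721,854)=(721*31+854)%997=274 h(625,625)=(625*31+625)%997=60 -> [274, 60]
L4: h(274,60)=(274*31+60)%997=578 -> [578]

Answer: 578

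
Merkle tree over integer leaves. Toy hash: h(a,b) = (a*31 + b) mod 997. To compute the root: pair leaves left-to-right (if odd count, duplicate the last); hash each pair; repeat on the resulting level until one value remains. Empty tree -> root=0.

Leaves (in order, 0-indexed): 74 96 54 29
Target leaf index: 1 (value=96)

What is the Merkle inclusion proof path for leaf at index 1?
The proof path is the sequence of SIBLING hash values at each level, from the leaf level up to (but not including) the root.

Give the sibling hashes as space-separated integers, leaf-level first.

L0 (leaves): [74, 96, 54, 29], target index=1
L1: h(74,96)=(74*31+96)%997=396 [pair 0] h(54,29)=(54*31+29)%997=706 [pair 1] -> [396, 706]
  Sibling for proof at L0: 74
L2: h(396,706)=(396*31+706)%997=21 [pair 0] -> [21]
  Sibling for proof at L1: 706
Root: 21
Proof path (sibling hashes from leaf to root): [74, 706]

Answer: 74 706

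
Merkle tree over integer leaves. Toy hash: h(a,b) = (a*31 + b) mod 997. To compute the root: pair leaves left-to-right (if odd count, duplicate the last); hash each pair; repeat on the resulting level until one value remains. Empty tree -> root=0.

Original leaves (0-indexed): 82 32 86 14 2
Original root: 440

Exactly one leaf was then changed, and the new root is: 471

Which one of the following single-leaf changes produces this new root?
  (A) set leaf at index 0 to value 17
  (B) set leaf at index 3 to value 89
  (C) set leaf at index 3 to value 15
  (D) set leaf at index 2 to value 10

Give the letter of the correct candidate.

Original leaves: [82, 32, 86, 14, 2]
Target new root: 471
Try each candidate change and compute the resulting root:
Candidate A: set leaf[0] = 17 -> leaves = [17, 32, 86, 14, 2]
  L0: [17, 32, 86, 14, 2]
  L1: h(17,32)=(17*31+32)%997=559 h(86,14)=(86*31+14)%997=686 h(2,2)=(2*31+2)%997=64 -> [559, 686, 64]
  L2: h(559,686)=(559*31+686)%997=69 h(64,64)=(64*31+64)%997=54 -> [69, 54]
  L3: h(69,54)=(69*31+54)%997=199 -> [199]
  root = 199 != target 471
Candidate B: set leaf[3] = 89 -> leaves = [82, 32, 86, 89, 2]
  L0: [82, 32, 86, 89, 2]
  L1: h(82,32)=(82*31+32)%997=580 h(86,89)=(86*31+89)%997=761 h(2,2)=(2*31+2)%997=64 -> [580, 761, 64]
  L2: h(580,761)=(580*31+761)%997=795 h(64,64)=(64*31+64)%997=54 -> [795, 54]
  L3: h(795,54)=(795*31+54)%997=771 -> [771]
  root = 771 != target 471
Candidate C: set leaf[3] = 15 -> leaves = [82, 32, 86, 15, 2]
  L0: [82, 32, 86, 15, 2]
  L1: h(82,32)=(82*31+32)%997=580 h(86,15)=(86*31+15)%997=687 h(2,2)=(2*31+2)%997=64 -> [580, 687, 64]
  L2: h(580,687)=(580*31+687)%997=721 h(64,64)=(64*31+64)%997=54 -> [721, 54]
  L3: h(721,54)=(721*31+54)%997=471 -> [471]
  root = 471 == target 471  ** MATCH **
Candidate D: set leaf[2] = 10 -> leaves = [82, 32, 10, 14, 2]
  L0: [82, 32, 10, 14, 2]
  L1: h(82,32)=(82*31+32)%997=580 h(10,14)=(10*31+14)%997=324 h(2,2)=(2*31+2)%997=64 -> [580, 324, 64]
  L2: h(580,324)=(580*31+324)%997=358 h(64,64)=(64*31+64)%997=54 -> [358, 54]
  L3: h(358,54)=(358*31+54)%997=185 -> [185]
  root = 185 != target 471
Candidate C produces the target root.

Answer: C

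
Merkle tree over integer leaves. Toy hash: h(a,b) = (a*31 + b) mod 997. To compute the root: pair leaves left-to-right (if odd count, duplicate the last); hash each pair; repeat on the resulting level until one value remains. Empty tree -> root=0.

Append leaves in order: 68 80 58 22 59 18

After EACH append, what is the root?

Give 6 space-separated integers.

Answer: 68 194 891 855 182 864

Derivation:
After append 68 (leaves=[68]):
  L0: [68]
  root=68
After append 80 (leaves=[68, 80]):
  L0: [68, 80]
  L1: h(68,80)=(68*31+80)%997=194 -> [194]
  root=194
After append 58 (leaves=[68, 80, 58]):
  L0: [68, 80, 58]
  L1: h(68,80)=(68*31+80)%997=194 h(58,58)=(58*31+58)%997=859 -> [194, 859]
  L2: h(194,859)=(194*31+859)%997=891 -> [891]
  root=891
After append 22 (leaves=[68, 80, 58, 22]):
  L0: [68, 80, 58, 22]
  L1: h(68,80)=(68*31+80)%997=194 h(58,22)=(58*31+22)%997=823 -> [194, 823]
  L2: h(194,823)=(194*31+823)%997=855 -> [855]
  root=855
After append 59 (leaves=[68, 80, 58, 22, 59]):
  L0: [68, 80, 58, 22, 59]
  L1: h(68,80)=(68*31+80)%997=194 h(58,22)=(58*31+22)%997=823 h(59,59)=(59*31+59)%997=891 -> [194, 823, 891]
  L2: h(194,823)=(194*31+823)%997=855 h(891,891)=(891*31+891)%997=596 -> [855, 596]
  L3: h(855,596)=(855*31+596)%997=182 -> [182]
  root=182
After append 18 (leaves=[68, 80, 58, 22, 59, 18]):
  L0: [68, 80, 58, 22, 59, 18]
  L1: h(68,80)=(68*31+80)%997=194 h(58,22)=(58*31+22)%997=823 h(59,18)=(59*31+18)%997=850 -> [194, 823, 850]
  L2: h(194,823)=(194*31+823)%997=855 h(850,850)=(850*31+850)%997=281 -> [855, 281]
  L3: h(855,281)=(855*31+281)%997=864 -> [864]
  root=864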